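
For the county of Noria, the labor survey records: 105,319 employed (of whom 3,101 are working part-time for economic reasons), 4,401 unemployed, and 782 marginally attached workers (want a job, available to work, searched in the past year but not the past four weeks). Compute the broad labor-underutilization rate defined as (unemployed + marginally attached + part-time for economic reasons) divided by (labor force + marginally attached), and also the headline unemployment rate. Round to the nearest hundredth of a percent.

Broad underutilization rate ≈ 7.50%; headline unemployment rate ≈ 4.01%.

Labor force = 105,319 + 4,401 = 109,720.
Numerator = 4,401 + 782 + 3,101 = 8,284.
Denominator = 109,720 + 782 = 110,502.
Broad rate = 8,284 / 110,502 = 7.50%.
Headline unemployment rate = 4,401 / 109,720 = 4.01%.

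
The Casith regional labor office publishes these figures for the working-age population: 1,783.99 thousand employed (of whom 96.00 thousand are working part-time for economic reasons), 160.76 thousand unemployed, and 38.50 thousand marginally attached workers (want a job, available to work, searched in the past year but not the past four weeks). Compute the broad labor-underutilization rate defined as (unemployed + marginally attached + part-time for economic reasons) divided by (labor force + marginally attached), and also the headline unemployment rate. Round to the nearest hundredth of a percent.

Broad underutilization rate ≈ 14.89%; headline unemployment rate ≈ 8.27%.

Labor force = 1,783.99 + 160.76 = 1,944.75 thousand.
Numerator = 160.76 + 38.50 + 96.00 = 295.26 thousand.
Denominator = 1,944.75 + 38.50 = 1,983.25 thousand.
Broad rate = 295.26 / 1,983.25 = 14.89%.
Headline unemployment rate = 160.76 / 1,944.75 = 8.27%.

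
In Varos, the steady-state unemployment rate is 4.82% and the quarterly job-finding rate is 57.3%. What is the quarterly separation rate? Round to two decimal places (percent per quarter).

From u* = s/(s+f): s = u·f/(1−u).
s = 0.0482 × 57.3 / (1 − 0.0482) = 2.7619 / 0.9518 ≈ 2.90% per quarter.

Separation rate ≈ 2.90% per quarter.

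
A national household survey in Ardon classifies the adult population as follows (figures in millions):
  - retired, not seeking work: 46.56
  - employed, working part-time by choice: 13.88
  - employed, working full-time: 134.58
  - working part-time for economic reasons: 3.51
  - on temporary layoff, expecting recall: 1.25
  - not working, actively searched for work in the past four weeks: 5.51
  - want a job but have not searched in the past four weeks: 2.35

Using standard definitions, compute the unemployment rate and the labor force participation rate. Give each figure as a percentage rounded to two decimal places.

Unemployment rate ≈ 4.26%; labor force participation rate ≈ 76.44%.

Employed = 13.88 + 134.58 + 3.51 = 151.97 million (anyone who worked, including part-time for economic reasons, counts as employed).
Unemployed = 1.25 + 5.51 = 6.76 million (jobless and actively searching, or on temporary layoff).
Labor force = 151.97 + 6.76 = 158.73 million.
Not in labor force = 46.56 + 2.35 = 48.91 million (those not working and not actively searching are outside the labor force — including those who want a job but have given up searching).
Civilian working-age population = 158.73 + 48.91 = 207.64 million.
Unemployment rate = 6.76 / 158.73 = 4.26%.
Labor force participation rate = 158.73 / 207.64 = 76.44%.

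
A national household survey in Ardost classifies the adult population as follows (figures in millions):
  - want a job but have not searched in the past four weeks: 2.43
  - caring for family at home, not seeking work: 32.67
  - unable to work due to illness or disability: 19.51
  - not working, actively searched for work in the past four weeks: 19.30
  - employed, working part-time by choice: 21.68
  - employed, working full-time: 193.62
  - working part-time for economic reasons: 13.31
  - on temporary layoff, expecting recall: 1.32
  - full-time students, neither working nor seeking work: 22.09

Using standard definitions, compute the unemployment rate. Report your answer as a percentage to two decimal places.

Employed = 21.68 + 193.62 + 13.31 = 228.61 million (anyone who worked, including part-time for economic reasons, counts as employed).
Unemployed = 19.30 + 1.32 = 20.62 million (jobless and actively searching, or on temporary layoff).
Labor force = 228.61 + 20.62 = 249.23 million.
Unemployment rate = 20.62 / 249.23 = 8.27%.

Unemployment rate ≈ 8.27%.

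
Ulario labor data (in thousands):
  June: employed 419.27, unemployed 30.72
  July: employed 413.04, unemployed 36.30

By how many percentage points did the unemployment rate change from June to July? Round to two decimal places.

The unemployment rate changed by +1.25 percentage points.

June: labor force = 419.27 + 30.72 = 449.99; u = 30.72/449.99 = 6.83%.
July: labor force = 413.04 + 36.30 = 449.34; u = 36.30/449.34 = 8.08%.
Change = 8.08% − 6.83% = +1.25 pp.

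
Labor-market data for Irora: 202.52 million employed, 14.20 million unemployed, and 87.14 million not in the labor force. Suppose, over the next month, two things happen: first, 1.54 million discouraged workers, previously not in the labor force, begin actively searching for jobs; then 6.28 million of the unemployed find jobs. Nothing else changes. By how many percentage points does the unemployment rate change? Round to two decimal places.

The unemployment rate changes by −2.22 percentage points.

Initially, labor force = 202.52 + 14.20 = 216.72 million, so u = 14.20/216.72 = 6.55%.
After the first change, unemployed and labor force both rise by 1.54 → E = 202.52, U = 15.74, labor force = 218.26 million.
After the second change, unemployed falls and employed rises by 6.28; labor force unchanged → E = 208.80, U = 9.46, labor force = 218.26 million.
New unemployment rate = 9.46 / 218.26 = 4.33%.
Change = 4.33% − 6.55% = −2.22 percentage points.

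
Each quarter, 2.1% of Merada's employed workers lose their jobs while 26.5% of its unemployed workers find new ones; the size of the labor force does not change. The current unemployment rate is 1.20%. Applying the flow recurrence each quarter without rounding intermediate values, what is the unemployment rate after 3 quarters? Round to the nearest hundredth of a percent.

Unemployment rate after three quarters ≈ 5.11%.

With a fixed labor force, u_{t+1} = u_t + s·(1−u_t) − f·u_t = u_t·(1−s−f) + s.
Here 1−s−f = 0.714 and s = 0.021.
u_1 = 0.012000 × 0.714 + 0.021 = 0.029568.
u_2 = 0.029568 × 0.714 + 0.021 = 0.042112.
u_3 = 0.042112 × 0.714 + 0.021 = 0.051068.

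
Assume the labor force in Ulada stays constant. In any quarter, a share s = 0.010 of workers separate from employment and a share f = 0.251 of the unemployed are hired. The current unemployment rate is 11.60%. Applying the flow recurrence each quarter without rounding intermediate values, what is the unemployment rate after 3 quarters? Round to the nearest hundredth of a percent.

Unemployment rate after three quarters ≈ 6.97%.

With a fixed labor force, u_{t+1} = u_t + s·(1−u_t) − f·u_t = u_t·(1−s−f) + s.
Here 1−s−f = 0.739 and s = 0.010.
u_1 = 0.116000 × 0.739 + 0.010 = 0.095724.
u_2 = 0.095724 × 0.739 + 0.010 = 0.080740.
u_3 = 0.080740 × 0.739 + 0.010 = 0.069667.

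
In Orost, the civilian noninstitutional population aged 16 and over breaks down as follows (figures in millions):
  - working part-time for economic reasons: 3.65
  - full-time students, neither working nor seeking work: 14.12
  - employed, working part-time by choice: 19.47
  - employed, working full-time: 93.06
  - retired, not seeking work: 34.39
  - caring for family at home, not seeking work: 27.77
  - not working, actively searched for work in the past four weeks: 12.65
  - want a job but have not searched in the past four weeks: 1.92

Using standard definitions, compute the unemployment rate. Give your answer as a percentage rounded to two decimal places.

Employed = 3.65 + 19.47 + 93.06 = 116.18 million (anyone who worked, including part-time for economic reasons, counts as employed).
Unemployed = 12.65 million.
Labor force = 116.18 + 12.65 = 128.83 million.
Unemployment rate = 12.65 / 128.83 = 9.82%.

Unemployment rate ≈ 9.82%.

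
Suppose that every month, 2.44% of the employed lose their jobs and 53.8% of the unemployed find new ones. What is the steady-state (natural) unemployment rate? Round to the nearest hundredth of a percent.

At steady state the flows balance: s·E = f·U, so U/(E+U) = s/(s+f).
u* = 2.44 / (2.44 + 53.8) = 2.44 / 56.24 = 4.34%.

Steady-state unemployment rate ≈ 4.34%.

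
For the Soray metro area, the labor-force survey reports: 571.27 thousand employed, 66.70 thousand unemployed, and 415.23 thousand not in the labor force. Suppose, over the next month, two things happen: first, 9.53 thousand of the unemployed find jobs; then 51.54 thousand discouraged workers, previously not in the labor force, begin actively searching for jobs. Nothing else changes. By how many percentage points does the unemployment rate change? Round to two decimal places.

The unemployment rate changes by +5.31 percentage points.

Initially, labor force = 571.27 + 66.70 = 637.97 thousand, so u = 66.70/637.97 = 10.46%.
After the first change, unemployed falls and employed rises by 9.53; labor force unchanged → E = 580.80, U = 57.17, labor force = 637.97 thousand.
After the second change, unemployed and labor force both rise by 51.54 → E = 580.80, U = 108.71, labor force = 689.51 thousand.
New unemployment rate = 108.71 / 689.51 = 15.77%.
Change = 15.77% − 10.46% = +5.31 percentage points.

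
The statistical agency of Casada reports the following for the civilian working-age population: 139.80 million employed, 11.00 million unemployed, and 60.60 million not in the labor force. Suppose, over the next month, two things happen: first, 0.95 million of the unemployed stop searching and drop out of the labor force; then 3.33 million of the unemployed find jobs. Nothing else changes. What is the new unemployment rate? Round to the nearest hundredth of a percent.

Initially, labor force = 139.80 + 11.00 = 150.80 million, so u = 11.00/150.80 = 7.29%.
After the first change, unemployed and labor force both fall by 0.95 → E = 139.80, U = 10.05, labor force = 149.85 million.
After the second change, unemployed falls and employed rises by 3.33; labor force unchanged → E = 143.13, U = 6.72, labor force = 149.85 million.
New unemployment rate = 6.72 / 149.85 = 4.48%.

New unemployment rate ≈ 4.48%.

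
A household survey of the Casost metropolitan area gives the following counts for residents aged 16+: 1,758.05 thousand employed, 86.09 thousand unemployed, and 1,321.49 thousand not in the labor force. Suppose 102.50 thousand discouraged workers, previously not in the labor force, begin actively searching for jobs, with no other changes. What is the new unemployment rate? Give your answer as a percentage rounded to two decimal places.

New unemployment rate ≈ 9.69%.

Initially, labor force = 1,758.05 + 86.09 = 1,844.14 thousand, so u = 86.09/1,844.14 = 4.67%.
After the change, unemployed and labor force both rise by 102.50 → E = 1,758.05, U = 188.59, labor force = 1,946.64 thousand.
New unemployment rate = 188.59 / 1,946.64 = 9.69%.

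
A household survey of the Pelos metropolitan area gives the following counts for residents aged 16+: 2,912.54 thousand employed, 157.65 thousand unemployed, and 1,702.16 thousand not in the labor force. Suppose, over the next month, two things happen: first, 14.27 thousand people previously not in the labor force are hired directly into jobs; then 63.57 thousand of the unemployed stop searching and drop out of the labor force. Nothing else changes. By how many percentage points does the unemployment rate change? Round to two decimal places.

The unemployment rate changes by −2.02 percentage points.

Initially, labor force = 2,912.54 + 157.65 = 3,070.19 thousand, so u = 157.65/3,070.19 = 5.13%.
After the first change, employed and labor force both rise by 14.27; unemployed unchanged → E = 2,926.81, U = 157.65, labor force = 3,084.46 thousand.
After the second change, unemployed and labor force both fall by 63.57 → E = 2,926.81, U = 94.08, labor force = 3,020.89 thousand.
New unemployment rate = 94.08 / 3,020.89 = 3.11%.
Change = 3.11% − 5.13% = −2.02 percentage points.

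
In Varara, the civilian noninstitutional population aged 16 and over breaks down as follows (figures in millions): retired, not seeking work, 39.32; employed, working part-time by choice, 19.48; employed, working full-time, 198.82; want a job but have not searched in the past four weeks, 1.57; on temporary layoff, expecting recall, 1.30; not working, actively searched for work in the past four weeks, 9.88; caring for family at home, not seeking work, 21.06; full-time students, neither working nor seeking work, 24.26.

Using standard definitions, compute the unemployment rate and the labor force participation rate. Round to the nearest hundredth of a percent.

Unemployment rate ≈ 4.87%; labor force participation rate ≈ 72.69%.

Employed = 19.48 + 198.82 = 218.30 million.
Unemployed = 1.30 + 9.88 = 11.18 million (jobless and actively searching, or on temporary layoff).
Labor force = 218.30 + 11.18 = 229.48 million.
Not in labor force = 39.32 + 1.57 + 21.06 + 24.26 = 86.21 million (those not working and not actively searching are outside the labor force — including those who want a job but have given up searching).
Civilian working-age population = 229.48 + 86.21 = 315.69 million.
Unemployment rate = 11.18 / 229.48 = 4.87%.
Labor force participation rate = 229.48 / 315.69 = 72.69%.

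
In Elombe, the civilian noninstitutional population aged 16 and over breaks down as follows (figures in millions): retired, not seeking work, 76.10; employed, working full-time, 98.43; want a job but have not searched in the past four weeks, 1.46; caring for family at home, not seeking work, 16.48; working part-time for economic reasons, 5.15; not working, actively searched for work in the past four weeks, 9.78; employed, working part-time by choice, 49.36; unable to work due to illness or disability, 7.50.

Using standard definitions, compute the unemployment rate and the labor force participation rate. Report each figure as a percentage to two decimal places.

Unemployment rate ≈ 6.01%; labor force participation rate ≈ 61.58%.

Employed = 98.43 + 5.15 + 49.36 = 152.94 million (anyone who worked, including part-time for economic reasons, counts as employed).
Unemployed = 9.78 million.
Labor force = 152.94 + 9.78 = 162.72 million.
Not in labor force = 76.10 + 1.46 + 16.48 + 7.50 = 101.54 million (those not working and not actively searching are outside the labor force — including those who want a job but have given up searching).
Civilian working-age population = 162.72 + 101.54 = 264.26 million.
Unemployment rate = 9.78 / 162.72 = 6.01%.
Labor force participation rate = 162.72 / 264.26 = 61.58%.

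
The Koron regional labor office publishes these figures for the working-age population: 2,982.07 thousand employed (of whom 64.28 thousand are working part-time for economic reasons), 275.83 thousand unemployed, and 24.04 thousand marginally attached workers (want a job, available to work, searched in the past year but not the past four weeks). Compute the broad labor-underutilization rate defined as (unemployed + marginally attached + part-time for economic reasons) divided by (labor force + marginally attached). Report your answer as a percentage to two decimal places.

Labor force = 2,982.07 + 275.83 = 3,257.90 thousand.
Numerator = 275.83 + 24.04 + 64.28 = 364.15 thousand.
Denominator = 3,257.90 + 24.04 = 3,281.94 thousand.
Broad rate = 364.15 / 3,281.94 = 11.10%.

Broad underutilization rate ≈ 11.10%.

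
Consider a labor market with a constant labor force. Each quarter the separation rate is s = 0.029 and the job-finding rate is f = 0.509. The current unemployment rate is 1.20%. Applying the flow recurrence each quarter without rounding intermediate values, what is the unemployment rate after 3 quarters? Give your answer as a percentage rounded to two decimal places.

With a fixed labor force, u_{t+1} = u_t + s·(1−u_t) − f·u_t = u_t·(1−s−f) + s.
Here 1−s−f = 0.462 and s = 0.029.
u_1 = 0.012000 × 0.462 + 0.029 = 0.034544.
u_2 = 0.034544 × 0.462 + 0.029 = 0.044959.
u_3 = 0.044959 × 0.462 + 0.029 = 0.049771.

Unemployment rate after three quarters ≈ 4.98%.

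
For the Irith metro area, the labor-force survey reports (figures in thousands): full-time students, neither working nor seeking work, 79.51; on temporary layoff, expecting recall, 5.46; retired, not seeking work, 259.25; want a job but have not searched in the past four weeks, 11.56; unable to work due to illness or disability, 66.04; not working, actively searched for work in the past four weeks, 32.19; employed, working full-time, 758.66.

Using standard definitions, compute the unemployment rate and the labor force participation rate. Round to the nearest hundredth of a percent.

Unemployment rate ≈ 4.73%; labor force participation rate ≈ 65.67%.

Employed = 758.66 thousand.
Unemployed = 5.46 + 32.19 = 37.65 thousand (jobless and actively searching, or on temporary layoff).
Labor force = 758.66 + 37.65 = 796.31 thousand.
Not in labor force = 79.51 + 259.25 + 11.56 + 66.04 = 416.36 thousand (those not working and not actively searching are outside the labor force — including those who want a job but have given up searching).
Civilian working-age population = 796.31 + 416.36 = 1,212.67 thousand.
Unemployment rate = 37.65 / 796.31 = 4.73%.
Labor force participation rate = 796.31 / 1,212.67 = 65.67%.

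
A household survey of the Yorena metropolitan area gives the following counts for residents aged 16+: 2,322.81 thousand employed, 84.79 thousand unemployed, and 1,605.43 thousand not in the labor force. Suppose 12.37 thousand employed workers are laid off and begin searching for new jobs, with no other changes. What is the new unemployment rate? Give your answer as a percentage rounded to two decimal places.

Initially, labor force = 2,322.81 + 84.79 = 2,407.60 thousand, so u = 84.79/2,407.60 = 3.52%.
After the change, employed falls and unemployed rises by 12.37; labor force unchanged → E = 2,310.44, U = 97.16, labor force = 2,407.60 thousand.
New unemployment rate = 97.16 / 2,407.60 = 4.04%.

New unemployment rate ≈ 4.04%.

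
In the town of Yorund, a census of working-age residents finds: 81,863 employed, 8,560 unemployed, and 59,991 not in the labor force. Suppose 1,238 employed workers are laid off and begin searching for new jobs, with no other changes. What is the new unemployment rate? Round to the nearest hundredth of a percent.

New unemployment rate ≈ 10.84%.

Initially, labor force = 81,863 + 8,560 = 90,423, so u = 8,560/90,423 = 9.47%.
After the change, employed falls and unemployed rises by 1,238; labor force unchanged → E = 80,625, U = 9,798, labor force = 90,423.
New unemployment rate = 9,798 / 90,423 = 10.84%.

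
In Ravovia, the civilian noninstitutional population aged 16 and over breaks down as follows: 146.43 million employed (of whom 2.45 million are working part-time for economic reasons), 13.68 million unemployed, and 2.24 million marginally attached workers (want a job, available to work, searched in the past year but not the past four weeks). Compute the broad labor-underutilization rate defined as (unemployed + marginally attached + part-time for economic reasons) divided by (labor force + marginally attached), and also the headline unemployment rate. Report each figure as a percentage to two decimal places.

Broad underutilization rate ≈ 11.32%; headline unemployment rate ≈ 8.54%.

Labor force = 146.43 + 13.68 = 160.11 million.
Numerator = 13.68 + 2.24 + 2.45 = 18.37 million.
Denominator = 160.11 + 2.24 = 162.35 million.
Broad rate = 18.37 / 162.35 = 11.32%.
Headline unemployment rate = 13.68 / 160.11 = 8.54%.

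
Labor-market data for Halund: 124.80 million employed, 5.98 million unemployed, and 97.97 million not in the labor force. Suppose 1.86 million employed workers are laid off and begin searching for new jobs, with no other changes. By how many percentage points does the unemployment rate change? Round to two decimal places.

The unemployment rate changes by +1.42 percentage points.

Initially, labor force = 124.80 + 5.98 = 130.78 million, so u = 5.98/130.78 = 4.57%.
After the change, employed falls and unemployed rises by 1.86; labor force unchanged → E = 122.94, U = 7.84, labor force = 130.78 million.
New unemployment rate = 7.84 / 130.78 = 5.99%.
Change = 5.99% − 4.57% = +1.42 percentage points.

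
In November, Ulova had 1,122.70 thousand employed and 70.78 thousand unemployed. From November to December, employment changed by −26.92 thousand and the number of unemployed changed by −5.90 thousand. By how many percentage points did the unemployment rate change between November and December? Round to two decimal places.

The unemployment rate changed by −0.34 percentage points.

November: labor force = 1,122.70 + 70.78 = 1,193.48; u = 70.78/1,193.48 = 5.93%.
December: labor force = 1,095.78 + 64.88 = 1,160.66; u = 64.88/1,160.66 = 5.59%.
Change = 5.59% − 5.93% = −0.34 pp.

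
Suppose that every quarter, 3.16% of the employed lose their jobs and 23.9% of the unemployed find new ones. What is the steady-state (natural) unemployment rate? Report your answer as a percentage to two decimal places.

At steady state the flows balance: s·E = f·U, so U/(E+U) = s/(s+f).
u* = 3.16 / (3.16 + 23.9) = 3.16 / 27.06 = 11.68%.

Steady-state unemployment rate ≈ 11.68%.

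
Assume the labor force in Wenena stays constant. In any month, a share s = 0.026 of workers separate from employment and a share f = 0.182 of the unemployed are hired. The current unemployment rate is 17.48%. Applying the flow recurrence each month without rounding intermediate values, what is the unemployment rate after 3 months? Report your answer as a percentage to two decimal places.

Unemployment rate after three months ≈ 14.97%.

With a fixed labor force, u_{t+1} = u_t + s·(1−u_t) − f·u_t = u_t·(1−s−f) + s.
Here 1−s−f = 0.792 and s = 0.026.
u_1 = 0.174800 × 0.792 + 0.026 = 0.164442.
u_2 = 0.164442 × 0.792 + 0.026 = 0.156238.
u_3 = 0.156238 × 0.792 + 0.026 = 0.149740.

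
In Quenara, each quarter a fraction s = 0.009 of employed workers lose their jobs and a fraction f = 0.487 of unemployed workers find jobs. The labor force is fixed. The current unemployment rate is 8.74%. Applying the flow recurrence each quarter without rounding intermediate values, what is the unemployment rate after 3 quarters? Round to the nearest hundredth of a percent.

Unemployment rate after three quarters ≈ 2.70%.

With a fixed labor force, u_{t+1} = u_t + s·(1−u_t) − f·u_t = u_t·(1−s−f) + s.
Here 1−s−f = 0.504 and s = 0.009.
u_1 = 0.087400 × 0.504 + 0.009 = 0.053050.
u_2 = 0.053050 × 0.504 + 0.009 = 0.035737.
u_3 = 0.035737 × 0.504 + 0.009 = 0.027011.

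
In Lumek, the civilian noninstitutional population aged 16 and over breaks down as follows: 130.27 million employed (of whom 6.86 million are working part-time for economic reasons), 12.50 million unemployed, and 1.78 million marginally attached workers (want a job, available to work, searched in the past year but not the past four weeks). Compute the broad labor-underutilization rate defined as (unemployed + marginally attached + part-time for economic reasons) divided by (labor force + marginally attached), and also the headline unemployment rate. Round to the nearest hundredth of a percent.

Broad underutilization rate ≈ 14.62%; headline unemployment rate ≈ 8.76%.

Labor force = 130.27 + 12.50 = 142.77 million.
Numerator = 12.50 + 1.78 + 6.86 = 21.14 million.
Denominator = 142.77 + 1.78 = 144.55 million.
Broad rate = 21.14 / 144.55 = 14.62%.
Headline unemployment rate = 12.50 / 142.77 = 8.76%.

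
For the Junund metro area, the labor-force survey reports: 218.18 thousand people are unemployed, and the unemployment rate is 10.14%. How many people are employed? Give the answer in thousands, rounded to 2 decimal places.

About 1,933.50 thousand are employed.

Labor force = U / u = 218.18 / 0.1014 ≈ 2,151.68 thousand.
Employed = labor force − unemployed = 2,151.68 − 218.18 = 1,933.50 thousand.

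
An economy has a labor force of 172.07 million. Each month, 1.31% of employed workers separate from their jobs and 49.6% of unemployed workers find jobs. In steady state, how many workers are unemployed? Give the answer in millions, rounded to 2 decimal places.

About 4.43 million are unemployed in steady state.

Steady-state unemployment rate u* = s/(s+f) = 1.31/(1.31+49.6) = 0.025732.
Unemployed = u* × labor force = 0.025732 × 172.07 ≈ 4.43 million.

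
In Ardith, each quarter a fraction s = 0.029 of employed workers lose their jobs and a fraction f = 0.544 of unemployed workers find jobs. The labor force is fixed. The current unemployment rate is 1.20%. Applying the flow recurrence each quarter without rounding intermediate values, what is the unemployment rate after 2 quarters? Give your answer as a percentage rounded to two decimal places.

With a fixed labor force, u_{t+1} = u_t + s·(1−u_t) − f·u_t = u_t·(1−s−f) + s.
Here 1−s−f = 0.427 and s = 0.029.
u_1 = 0.012000 × 0.427 + 0.029 = 0.034124.
u_2 = 0.034124 × 0.427 + 0.029 = 0.043571.

Unemployment rate after two quarters ≈ 4.36%.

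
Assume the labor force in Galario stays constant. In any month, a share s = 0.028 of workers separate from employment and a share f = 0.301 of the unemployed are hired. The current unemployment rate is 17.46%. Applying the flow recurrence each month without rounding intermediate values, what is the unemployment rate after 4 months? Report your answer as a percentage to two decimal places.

With a fixed labor force, u_{t+1} = u_t + s·(1−u_t) − f·u_t = u_t·(1−s−f) + s.
Here 1−s−f = 0.671 and s = 0.028.
u_1 = 0.174600 × 0.671 + 0.028 = 0.145157.
u_2 = 0.145157 × 0.671 + 0.028 = 0.125400.
u_3 = 0.125400 × 0.671 + 0.028 = 0.112143.
u_4 = 0.112143 × 0.671 + 0.028 = 0.103248.

Unemployment rate after four months ≈ 10.32%.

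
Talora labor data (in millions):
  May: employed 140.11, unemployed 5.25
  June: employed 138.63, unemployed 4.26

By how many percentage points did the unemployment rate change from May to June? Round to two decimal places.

May: labor force = 140.11 + 5.25 = 145.36; u = 5.25/145.36 = 3.61%.
June: labor force = 138.63 + 4.26 = 142.89; u = 4.26/142.89 = 2.98%.
Change = 2.98% − 3.61% = −0.63 pp.

The unemployment rate changed by −0.63 percentage points.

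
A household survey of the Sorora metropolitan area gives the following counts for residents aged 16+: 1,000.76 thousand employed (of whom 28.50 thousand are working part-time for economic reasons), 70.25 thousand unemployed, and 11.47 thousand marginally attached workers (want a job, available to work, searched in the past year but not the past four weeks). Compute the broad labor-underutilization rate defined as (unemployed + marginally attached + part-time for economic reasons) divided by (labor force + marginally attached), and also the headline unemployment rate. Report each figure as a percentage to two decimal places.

Labor force = 1,000.76 + 70.25 = 1,071.01 thousand.
Numerator = 70.25 + 11.47 + 28.50 = 110.22 thousand.
Denominator = 1,071.01 + 11.47 = 1,082.48 thousand.
Broad rate = 110.22 / 1,082.48 = 10.18%.
Headline unemployment rate = 70.25 / 1,071.01 = 6.56%.

Broad underutilization rate ≈ 10.18%; headline unemployment rate ≈ 6.56%.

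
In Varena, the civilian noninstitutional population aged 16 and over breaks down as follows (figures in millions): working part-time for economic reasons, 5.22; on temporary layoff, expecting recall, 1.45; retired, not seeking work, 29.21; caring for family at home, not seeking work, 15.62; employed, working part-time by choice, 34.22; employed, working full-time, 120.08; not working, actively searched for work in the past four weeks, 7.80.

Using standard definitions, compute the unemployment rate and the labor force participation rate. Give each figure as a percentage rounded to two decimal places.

Unemployment rate ≈ 5.48%; labor force participation rate ≈ 79.01%.

Employed = 5.22 + 34.22 + 120.08 = 159.52 million (anyone who worked, including part-time for economic reasons, counts as employed).
Unemployed = 1.45 + 7.80 = 9.25 million (jobless and actively searching, or on temporary layoff).
Labor force = 159.52 + 9.25 = 168.77 million.
Not in labor force = 29.21 + 15.62 = 44.83 million (those not working and not actively searching are outside the labor force).
Civilian working-age population = 168.77 + 44.83 = 213.60 million.
Unemployment rate = 9.25 / 168.77 = 5.48%.
Labor force participation rate = 168.77 / 213.60 = 79.01%.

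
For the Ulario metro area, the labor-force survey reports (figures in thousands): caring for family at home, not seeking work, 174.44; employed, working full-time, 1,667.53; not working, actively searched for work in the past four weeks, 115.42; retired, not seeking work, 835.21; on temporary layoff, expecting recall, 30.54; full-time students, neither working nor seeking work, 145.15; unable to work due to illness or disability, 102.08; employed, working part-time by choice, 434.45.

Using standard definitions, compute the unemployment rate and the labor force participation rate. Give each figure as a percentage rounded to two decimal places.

Unemployment rate ≈ 6.49%; labor force participation rate ≈ 64.14%.

Employed = 1,667.53 + 434.45 = 2,101.98 thousand.
Unemployed = 115.42 + 30.54 = 145.96 thousand (jobless and actively searching, or on temporary layoff).
Labor force = 2,101.98 + 145.96 = 2,247.94 thousand.
Not in labor force = 174.44 + 835.21 + 145.15 + 102.08 = 1,256.88 thousand (those not working and not actively searching are outside the labor force).
Civilian working-age population = 2,247.94 + 1,256.88 = 3,504.82 thousand.
Unemployment rate = 145.96 / 2,247.94 = 6.49%.
Labor force participation rate = 2,247.94 / 3,504.82 = 64.14%.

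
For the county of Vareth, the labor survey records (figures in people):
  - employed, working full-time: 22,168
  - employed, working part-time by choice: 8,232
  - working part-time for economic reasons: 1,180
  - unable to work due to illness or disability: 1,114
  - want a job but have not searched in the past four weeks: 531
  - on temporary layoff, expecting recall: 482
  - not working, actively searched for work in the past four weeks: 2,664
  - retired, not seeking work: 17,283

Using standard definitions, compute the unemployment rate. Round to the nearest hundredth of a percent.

Employed = 22,168 + 8,232 + 1,180 = 31,580 (anyone who worked, including part-time for economic reasons, counts as employed).
Unemployed = 482 + 2,664 = 3,146 (jobless and actively searching, or on temporary layoff).
Labor force = 31,580 + 3,146 = 34,726.
Unemployment rate = 3,146 / 34,726 = 9.06%.

Unemployment rate ≈ 9.06%.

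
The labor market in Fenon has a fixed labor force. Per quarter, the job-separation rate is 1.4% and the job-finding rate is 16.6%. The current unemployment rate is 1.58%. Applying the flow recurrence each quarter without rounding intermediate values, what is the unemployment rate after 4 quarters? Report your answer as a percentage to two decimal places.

With a fixed labor force, u_{t+1} = u_t + s·(1−u_t) − f·u_t = u_t·(1−s−f) + s.
Here 1−s−f = 0.820 and s = 0.014.
u_1 = 0.015800 × 0.820 + 0.014 = 0.026956.
u_2 = 0.026956 × 0.820 + 0.014 = 0.036104.
u_3 = 0.036104 × 0.820 + 0.014 = 0.043605.
u_4 = 0.043605 × 0.820 + 0.014 = 0.049756.

Unemployment rate after four quarters ≈ 4.98%.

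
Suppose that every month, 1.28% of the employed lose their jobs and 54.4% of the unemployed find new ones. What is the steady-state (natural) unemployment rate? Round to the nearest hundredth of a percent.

Steady-state unemployment rate ≈ 2.30%.

At steady state the flows balance: s·E = f·U, so U/(E+U) = s/(s+f).
u* = 1.28 / (1.28 + 54.4) = 1.28 / 55.68 = 2.30%.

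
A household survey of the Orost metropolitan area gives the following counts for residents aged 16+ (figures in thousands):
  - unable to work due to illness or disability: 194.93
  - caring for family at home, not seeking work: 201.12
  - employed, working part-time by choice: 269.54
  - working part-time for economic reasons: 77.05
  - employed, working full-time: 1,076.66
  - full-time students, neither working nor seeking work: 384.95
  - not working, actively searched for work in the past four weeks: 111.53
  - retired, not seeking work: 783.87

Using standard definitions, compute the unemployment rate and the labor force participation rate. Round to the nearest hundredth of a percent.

Unemployment rate ≈ 7.27%; labor force participation rate ≈ 49.51%.

Employed = 269.54 + 77.05 + 1,076.66 = 1,423.25 thousand (anyone who worked, including part-time for economic reasons, counts as employed).
Unemployed = 111.53 thousand.
Labor force = 1,423.25 + 111.53 = 1,534.78 thousand.
Not in labor force = 194.93 + 201.12 + 384.95 + 783.87 = 1,564.87 thousand (those not working and not actively searching are outside the labor force).
Civilian working-age population = 1,534.78 + 1,564.87 = 3,099.65 thousand.
Unemployment rate = 111.53 / 1,534.78 = 7.27%.
Labor force participation rate = 1,534.78 / 3,099.65 = 49.51%.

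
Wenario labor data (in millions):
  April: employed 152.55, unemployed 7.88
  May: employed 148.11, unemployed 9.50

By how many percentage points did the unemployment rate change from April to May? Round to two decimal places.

April: labor force = 152.55 + 7.88 = 160.43; u = 7.88/160.43 = 4.91%.
May: labor force = 148.11 + 9.50 = 157.61; u = 9.50/157.61 = 6.03%.
Change = 6.03% − 4.91% = +1.12 pp.

The unemployment rate changed by +1.12 percentage points.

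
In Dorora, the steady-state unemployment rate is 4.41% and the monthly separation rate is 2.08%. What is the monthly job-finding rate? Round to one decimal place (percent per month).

From u* = s/(s+f): f = s·(1−u)/u.
f = 2.08 × (1 − 0.0441) / 0.0441 = 1.9883 / 0.0441 ≈ 45.1% per month.

Job-finding rate ≈ 45.1% per month.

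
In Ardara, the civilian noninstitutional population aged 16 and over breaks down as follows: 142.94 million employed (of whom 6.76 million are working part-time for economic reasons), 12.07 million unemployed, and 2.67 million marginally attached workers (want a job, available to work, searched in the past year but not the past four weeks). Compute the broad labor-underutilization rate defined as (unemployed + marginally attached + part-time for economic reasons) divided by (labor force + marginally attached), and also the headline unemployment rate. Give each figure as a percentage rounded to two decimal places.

Broad underutilization rate ≈ 13.64%; headline unemployment rate ≈ 7.79%.

Labor force = 142.94 + 12.07 = 155.01 million.
Numerator = 12.07 + 2.67 + 6.76 = 21.50 million.
Denominator = 155.01 + 2.67 = 157.68 million.
Broad rate = 21.50 / 157.68 = 13.64%.
Headline unemployment rate = 12.07 / 155.01 = 7.79%.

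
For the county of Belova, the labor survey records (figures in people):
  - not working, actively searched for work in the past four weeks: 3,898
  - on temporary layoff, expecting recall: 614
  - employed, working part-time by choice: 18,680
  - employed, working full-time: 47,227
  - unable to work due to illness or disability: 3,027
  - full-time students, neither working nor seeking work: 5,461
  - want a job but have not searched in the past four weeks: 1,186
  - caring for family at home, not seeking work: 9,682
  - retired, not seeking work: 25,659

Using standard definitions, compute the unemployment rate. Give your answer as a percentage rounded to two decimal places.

Employed = 18,680 + 47,227 = 65,907.
Unemployed = 3,898 + 614 = 4,512 (jobless and actively searching, or on temporary layoff).
Labor force = 65,907 + 4,512 = 70,419.
Unemployment rate = 4,512 / 70,419 = 6.41%.

Unemployment rate ≈ 6.41%.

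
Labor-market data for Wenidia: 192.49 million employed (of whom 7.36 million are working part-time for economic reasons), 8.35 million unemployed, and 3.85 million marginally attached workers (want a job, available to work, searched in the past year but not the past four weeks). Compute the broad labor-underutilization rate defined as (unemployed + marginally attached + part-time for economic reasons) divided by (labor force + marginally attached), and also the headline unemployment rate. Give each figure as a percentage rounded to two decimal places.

Labor force = 192.49 + 8.35 = 200.84 million.
Numerator = 8.35 + 3.85 + 7.36 = 19.56 million.
Denominator = 200.84 + 3.85 = 204.69 million.
Broad rate = 19.56 / 204.69 = 9.56%.
Headline unemployment rate = 8.35 / 200.84 = 4.16%.

Broad underutilization rate ≈ 9.56%; headline unemployment rate ≈ 4.16%.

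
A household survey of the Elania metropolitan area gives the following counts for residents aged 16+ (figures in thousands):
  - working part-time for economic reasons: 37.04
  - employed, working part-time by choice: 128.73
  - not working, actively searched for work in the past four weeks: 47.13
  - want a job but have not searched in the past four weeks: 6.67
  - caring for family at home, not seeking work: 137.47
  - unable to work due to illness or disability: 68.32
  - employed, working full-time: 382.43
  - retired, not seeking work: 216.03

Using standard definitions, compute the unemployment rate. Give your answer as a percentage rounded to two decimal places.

Employed = 37.04 + 128.73 + 382.43 = 548.20 thousand (anyone who worked, including part-time for economic reasons, counts as employed).
Unemployed = 47.13 thousand.
Labor force = 548.20 + 47.13 = 595.33 thousand.
Unemployment rate = 47.13 / 595.33 = 7.92%.

Unemployment rate ≈ 7.92%.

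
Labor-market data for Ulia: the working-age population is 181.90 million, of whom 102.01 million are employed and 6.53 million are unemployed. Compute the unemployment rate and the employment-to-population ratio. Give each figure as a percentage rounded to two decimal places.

Labor force = employed + unemployed = 102.01 + 6.53 = 108.54 million.
Unemployment rate = 6.53 / 108.54 = 6.02%.
Employment-population ratio = 102.01 / 181.90 = 56.08%.

Unemployment rate ≈ 6.02%; employment-population ratio ≈ 56.08%.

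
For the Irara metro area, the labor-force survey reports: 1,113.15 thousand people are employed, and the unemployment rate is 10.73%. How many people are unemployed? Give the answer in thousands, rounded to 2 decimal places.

About 133.80 thousand are unemployed.

Let U be the number unemployed. The labor force is E + U, and U/(E+U) = 0.1073.
So U = 0.1073 × 1,113.15 / (1 − 0.1073) = 119.4410 / 0.8927 ≈ 133.80 thousand.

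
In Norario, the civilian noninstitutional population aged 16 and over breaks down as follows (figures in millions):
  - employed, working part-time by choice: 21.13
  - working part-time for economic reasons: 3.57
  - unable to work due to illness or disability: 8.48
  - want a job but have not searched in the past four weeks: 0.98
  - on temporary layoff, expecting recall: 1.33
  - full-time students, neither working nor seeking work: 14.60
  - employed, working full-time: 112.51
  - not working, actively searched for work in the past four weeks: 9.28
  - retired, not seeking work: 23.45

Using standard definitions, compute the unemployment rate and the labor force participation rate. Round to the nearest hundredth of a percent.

Employed = 21.13 + 3.57 + 112.51 = 137.21 million (anyone who worked, including part-time for economic reasons, counts as employed).
Unemployed = 1.33 + 9.28 = 10.61 million (jobless and actively searching, or on temporary layoff).
Labor force = 137.21 + 10.61 = 147.82 million.
Not in labor force = 8.48 + 0.98 + 14.60 + 23.45 = 47.51 million (those not working and not actively searching are outside the labor force — including those who want a job but have given up searching).
Civilian working-age population = 147.82 + 47.51 = 195.33 million.
Unemployment rate = 10.61 / 147.82 = 7.18%.
Labor force participation rate = 147.82 / 195.33 = 75.68%.

Unemployment rate ≈ 7.18%; labor force participation rate ≈ 75.68%.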